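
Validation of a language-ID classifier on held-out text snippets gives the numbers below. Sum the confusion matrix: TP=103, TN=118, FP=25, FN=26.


Total = TP + TN + FP + FN
= 103 + 118 + 25 + 26
= 272
(Predicted positive: 128, predicted negative: 144)

272


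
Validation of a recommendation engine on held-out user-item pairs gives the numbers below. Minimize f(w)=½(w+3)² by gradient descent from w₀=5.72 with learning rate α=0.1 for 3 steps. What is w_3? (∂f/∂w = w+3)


step 1: grad = 5.72+3 = 8.72; w = 5.72 - 0.1·(8.72) = 4.848
step 2: grad = 4.848+3 = 7.848; w = 4.848 - 0.1·(7.848) = 4.0632
step 3: grad = 4.0632+3 = 7.0632; w = 4.0632 - 0.1·(7.0632) = 3.35688

3.35688


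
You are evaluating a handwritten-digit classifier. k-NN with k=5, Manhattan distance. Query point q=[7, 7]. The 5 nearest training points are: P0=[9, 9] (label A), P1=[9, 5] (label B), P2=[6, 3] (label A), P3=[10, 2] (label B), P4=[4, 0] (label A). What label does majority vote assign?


d(q,P0) = 4  (label A)
d(q,P1) = 4  (label B)
d(q,P2) = 5  (label A)
d(q,P3) = 8  (label B)
d(q,P4) = 10  (label A)
Votes: A=3, B=2
Majority → A

A


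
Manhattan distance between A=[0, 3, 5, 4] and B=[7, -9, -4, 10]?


d = |0-7| + |3+ 9| + |5+ 4| + |4-10|
  = 7 + 12 + 9 + 6
  = 34

34


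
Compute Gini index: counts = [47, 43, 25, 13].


Probabilities: [47/128, 43/128, 25/128, 13/128] ≈ [0.3672, 0.3359, 0.1953, 0.1016]
Σpᵢ² = (2209 + 1849 + 625 + 169)/128² = 4852/16384
Gini = 1 - Σpᵢ² = 1 - 4852/16384 = 0.7039

0.7039


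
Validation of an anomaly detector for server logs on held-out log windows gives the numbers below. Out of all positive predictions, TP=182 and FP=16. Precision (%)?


Precision = TP/(TP+FP)
= 182/(182+16)
= 182/198 = 91.92%

91.92%


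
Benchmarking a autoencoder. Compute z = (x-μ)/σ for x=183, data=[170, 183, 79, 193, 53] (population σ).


μ = 135.6, σ = 57.8813
z = (183 - 135.6)/57.8813 = 0.8189

0.8189


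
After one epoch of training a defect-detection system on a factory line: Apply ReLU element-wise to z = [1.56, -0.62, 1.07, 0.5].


ReLU(1.56) = max(0, 1.56) = 1.56
ReLU(-0.62) = max(0, -0.62) = 0.0
ReLU(1.07) = max(0, 1.07) = 1.07
ReLU(0.5) = max(0, 0.5) = 0.5
result = [1.56, 0.0, 1.07, 0.5]

[1.56, 0.0, 1.07, 0.5]


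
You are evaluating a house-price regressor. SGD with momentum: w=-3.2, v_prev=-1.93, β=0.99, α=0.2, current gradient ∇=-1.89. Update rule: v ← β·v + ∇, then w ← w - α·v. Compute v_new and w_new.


v_new = 0.99·-1.93 - 1.89 = -1.9107 - 1.89 = -3.8007
w_new = -3.2 - 0.2·-3.8007 = -3.2 + 0.76014 = -2.43986

v_new=-3.8007, w_new=-2.43986


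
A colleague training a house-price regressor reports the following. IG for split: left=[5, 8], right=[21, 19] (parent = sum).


Parent = [26, 27], H_parent = 0.9997
H_left = 0.9612 (n=13), H_right = 0.9982 (n=40)
H_children = (13/53)·0.9612 + (40/53)·0.9982 = 0.9891
IG = 0.9997 - 0.9891 = 0.0106

0.0106


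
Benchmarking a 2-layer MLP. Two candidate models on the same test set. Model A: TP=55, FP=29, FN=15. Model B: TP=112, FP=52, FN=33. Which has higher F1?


Model A: P=55/84=0.6548, R=55/70=0.7857, F1=2PR/(P+R)=2TP/(2TP+FP+FN)=110/154=0.7143
Model B: P=112/164=0.6829, R=112/145=0.7724, F1=2PR/(P+R)=2TP/(2TP+FP+FN)=224/309=0.7249
0.7143 < 0.7249 → Model B

Model B


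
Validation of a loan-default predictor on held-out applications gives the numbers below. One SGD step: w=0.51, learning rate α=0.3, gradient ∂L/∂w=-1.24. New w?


w_new = w - α·∇
= 0.51 - 0.3·-1.24
= 0.51 + 0.372
= 0.882

0.882


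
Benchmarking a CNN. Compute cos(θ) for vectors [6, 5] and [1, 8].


A·B = 6·1 + 5·8 = 46
‖A‖ = √61 = 7.8102, ‖B‖ = √65 = 8.0623
cos = 46/(√61·√65) = 46/√3965 = 0.7305

0.7305


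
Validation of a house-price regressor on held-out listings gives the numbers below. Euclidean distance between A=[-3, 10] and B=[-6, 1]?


d = √((-3+ 6)² + (10-1)²)
  = √(9 + 81)
  = √90 = 9.4868

9.4868


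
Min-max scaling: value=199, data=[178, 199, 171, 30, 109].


min=30, max=199
(199-30)/(199-30) = 169/169 = 1.0

1.0


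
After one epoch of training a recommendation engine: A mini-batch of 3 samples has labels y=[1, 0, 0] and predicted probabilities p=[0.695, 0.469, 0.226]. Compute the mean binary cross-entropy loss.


L[0] = -ln(0.695) = 0.3638
L[1] = -ln(1-0.469) = -ln(0.531) = 0.633
L[2] = -ln(1-0.226) = -ln(0.774) = 0.2562
mean = (0.3638 + 0.633 + 0.2562)/3 = 0.4177

0.4177


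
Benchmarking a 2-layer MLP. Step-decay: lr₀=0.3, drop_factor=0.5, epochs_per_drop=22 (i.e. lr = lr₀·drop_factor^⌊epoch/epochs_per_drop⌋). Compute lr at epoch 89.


n_drops = ⌊89/22⌋ = 4
lr = 0.3·0.5^4 = 0.3·0.0625 = 0.01875

0.01875


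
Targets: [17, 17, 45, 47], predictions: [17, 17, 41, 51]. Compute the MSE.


Squared errors: (17-17)²=0, (17-17)²=0, (45-41)²=16, (47-51)²=16
Sum = 32
MSE = 32/4 = 8

8


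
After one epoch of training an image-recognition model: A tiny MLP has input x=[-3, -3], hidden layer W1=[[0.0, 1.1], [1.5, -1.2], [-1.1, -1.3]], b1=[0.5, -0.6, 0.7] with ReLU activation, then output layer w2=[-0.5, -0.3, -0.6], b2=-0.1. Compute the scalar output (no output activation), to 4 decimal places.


z1[0] = (0.0)·(-3) + (1.1)·(-3) + 0.5 = -2.8
z1[1] = (1.5)·(-3) + (-1.2)·(-3) - 0.6 = -1.5
z1[2] = (-1.1)·(-3) + (-1.3)·(-3) + 0.7 = 7.9
h = ReLU(z1) = [0.0, 0.0, 7.9]
output = (-0.5)·(0.0) + (-0.3)·(0.0) + (-0.6)·(7.9) - 0.1 = -4.84

-4.84


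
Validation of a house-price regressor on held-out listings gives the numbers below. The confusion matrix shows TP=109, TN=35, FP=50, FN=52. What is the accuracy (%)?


Accuracy = (TP+TN)/(TP+TN+FP+FN)
= (109+35)/(246)
= 144/246 = 58.54%

58.54%


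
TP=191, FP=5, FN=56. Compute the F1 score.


Precision = 191/196 = 0.9745
Recall = 191/247 = 0.7733
F1 = 2·P·R/(P+R) = 2·TP/(2·TP+FP+FN) = 382/(382+5+56) = 382/443 = 0.8623

0.8623


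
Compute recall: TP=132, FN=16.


Recall = TP/(TP+FN)
= 132/(132+16)
= 132/148 = 89.19%

89.19%


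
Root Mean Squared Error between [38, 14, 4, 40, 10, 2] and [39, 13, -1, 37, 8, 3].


MSE = 41/6 = 6.8333
RMSE = √(41/6) = 2.6141

2.6141


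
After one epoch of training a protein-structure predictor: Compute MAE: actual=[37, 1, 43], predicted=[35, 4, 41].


Absolute errors: |37-35|=2, |1-4|=3, |43-41|=2
Sum = 7
MAE = 7/3 = 7/3

7/3


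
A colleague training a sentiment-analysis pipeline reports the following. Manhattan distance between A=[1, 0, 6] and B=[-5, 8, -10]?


d = |1+ 5| + |0-8| + |6+ 10|
  = 6 + 8 + 16
  = 30

30


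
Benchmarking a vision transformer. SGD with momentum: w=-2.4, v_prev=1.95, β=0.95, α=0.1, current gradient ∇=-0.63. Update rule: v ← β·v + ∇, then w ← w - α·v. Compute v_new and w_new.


v_new = 0.95·1.95 - 0.63 = 1.8525 - 0.63 = 1.2225
w_new = -2.4 - 0.1·1.2225 = -2.4 - 0.12225 = -2.52225

v_new=1.2225, w_new=-2.52225


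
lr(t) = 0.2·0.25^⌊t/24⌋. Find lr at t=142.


n_drops = ⌊142/24⌋ = 5
lr = 0.2·0.25^5 = 0.2·0.0009765625 = 0.0001953125

0.0001953125


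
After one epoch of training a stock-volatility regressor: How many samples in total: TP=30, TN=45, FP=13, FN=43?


Total = TP + TN + FP + FN
= 30 + 45 + 13 + 43
= 131
(Predicted positive: 43, predicted negative: 88)

131


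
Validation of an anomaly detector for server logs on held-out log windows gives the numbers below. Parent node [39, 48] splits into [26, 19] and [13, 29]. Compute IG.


Parent = [39, 48], H_parent = 0.9923
H_left = 0.9825 (n=45), H_right = 0.8926 (n=42)
H_children = (45/87)·0.9825 + (42/87)·0.8926 = 0.9391
IG = 0.9923 - 0.9391 = 0.0532

0.0532


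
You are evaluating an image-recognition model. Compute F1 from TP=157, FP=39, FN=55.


Precision = 157/196 = 0.801
Recall = 157/212 = 0.7406
F1 = 2·P·R/(P+R) = 2·TP/(2·TP+FP+FN) = 314/(314+39+55) = 314/408 = 0.7696

0.7696


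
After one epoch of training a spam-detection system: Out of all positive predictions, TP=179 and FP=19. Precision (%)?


Precision = TP/(TP+FP)
= 179/(179+19)
= 179/198 = 90.4%

90.4%


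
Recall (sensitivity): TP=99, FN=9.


Recall = TP/(TP+FN)
= 99/(99+9)
= 99/108 = 91.67%

91.67%


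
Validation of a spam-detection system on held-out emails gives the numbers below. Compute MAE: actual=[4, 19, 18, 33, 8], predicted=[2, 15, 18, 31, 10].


Absolute errors: |4-2|=2, |19-15|=4, |18-18|=0, |33-31|=2, |8-10|=2
Sum = 10
MAE = 10/5 = 2

2


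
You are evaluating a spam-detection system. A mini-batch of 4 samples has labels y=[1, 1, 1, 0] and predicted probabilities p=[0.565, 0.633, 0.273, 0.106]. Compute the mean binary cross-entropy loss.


L[0] = -ln(0.565) = 0.5709
L[1] = -ln(0.633) = 0.4573
L[2] = -ln(0.273) = 1.2983
L[3] = -ln(1-0.106) = -ln(0.894) = 0.112
mean = (0.5709 + 0.4573 + 1.2983 + 0.112)/4 = 0.6096

0.6096


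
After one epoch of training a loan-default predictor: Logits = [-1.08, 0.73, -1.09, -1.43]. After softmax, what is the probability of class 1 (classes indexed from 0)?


Exponentials: e^-1.08=0.3396, e^0.73=2.0751, e^-1.09=0.3362, e^-1.43=0.2393
Sum = 2.9902
Softmax = [0.1136, 0.694, 0.1124, 0.08]
p[1] = 2.0751/2.9902 = 0.694

0.694


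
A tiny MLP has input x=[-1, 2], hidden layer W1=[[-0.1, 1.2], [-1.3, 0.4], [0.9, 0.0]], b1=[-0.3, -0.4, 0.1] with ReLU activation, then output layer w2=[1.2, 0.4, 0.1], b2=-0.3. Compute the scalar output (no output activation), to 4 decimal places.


z1[0] = (-0.1)·(-1) + (1.2)·(2) - 0.3 = 2.2
z1[1] = (-1.3)·(-1) + (0.4)·(2) - 0.4 = 1.7
z1[2] = (0.9)·(-1) + (0.0)·(2) + 0.1 = -0.8
h = ReLU(z1) = [2.2, 1.7, 0.0]
output = (1.2)·(2.2) + (0.4)·(1.7) + (0.1)·(0.0) - 0.3 = 3.02

3.02


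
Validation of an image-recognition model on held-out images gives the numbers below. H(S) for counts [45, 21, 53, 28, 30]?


Probabilities: [45/177, 21/177, 53/177, 28/177, 30/177] ≈ [0.2542, 0.1186, 0.2994, 0.1582, 0.1695]
H = -((45/177)·log₂(45/177) + (21/177)·log₂(21/177) + (53/177)·log₂(53/177) + (28/177)·log₂(28/177) + (30/177)·log₂(30/177))
  = 2.2429 bits

2.2429 bits


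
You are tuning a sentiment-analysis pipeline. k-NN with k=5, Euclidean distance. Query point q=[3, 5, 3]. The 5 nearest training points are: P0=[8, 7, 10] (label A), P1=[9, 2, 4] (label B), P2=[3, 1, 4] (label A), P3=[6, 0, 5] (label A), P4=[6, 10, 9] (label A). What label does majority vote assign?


d(q,P0) = 8.8318  (label A)
d(q,P1) = 6.7823  (label B)
d(q,P2) = 4.1231  (label A)
d(q,P3) = 6.1644  (label A)
d(q,P4) = 8.3666  (label A)
Votes: A=4, B=1
Majority → A

A


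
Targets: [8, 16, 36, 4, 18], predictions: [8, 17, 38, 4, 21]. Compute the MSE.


Squared errors: (8-8)²=0, (16-17)²=1, (36-38)²=4, (4-4)²=0, (18-21)²=9
Sum = 14
MSE = 14/5 = 14/5

14/5


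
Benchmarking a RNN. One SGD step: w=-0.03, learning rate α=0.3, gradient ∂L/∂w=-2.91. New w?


w_new = w - α·∇
= -0.03 - 0.3·-2.91
= -0.03 + 0.873
= 0.843

0.843


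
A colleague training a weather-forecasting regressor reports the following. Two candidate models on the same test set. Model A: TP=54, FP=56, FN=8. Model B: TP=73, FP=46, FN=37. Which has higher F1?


Model A: P=54/110=0.4909, R=54/62=0.871, F1=2PR/(P+R)=2TP/(2TP+FP+FN)=108/172=0.6279
Model B: P=73/119=0.6134, R=73/110=0.6636, F1=2PR/(P+R)=2TP/(2TP+FP+FN)=146/229=0.6376
0.6279 < 0.6376 → Model B

Model B


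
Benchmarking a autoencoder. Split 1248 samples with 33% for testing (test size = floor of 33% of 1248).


Test = ⌊1248·33/100⌋ = 411
Train = 1248 - 411 = 837

Train: 837, Test: 411


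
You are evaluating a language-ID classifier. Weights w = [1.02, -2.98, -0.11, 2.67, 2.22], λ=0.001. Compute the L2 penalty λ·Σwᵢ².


‖w‖₂² = (1.02)² + (-2.98)² + (-0.11)² + (2.67)² + (2.22)²
     = 1.0404 + 8.8804 + 0.0121 + 7.1289 + 4.9284
     = 21.9902
λ·‖w‖₂² = 0.001·21.9902 = 0.02199

0.02199


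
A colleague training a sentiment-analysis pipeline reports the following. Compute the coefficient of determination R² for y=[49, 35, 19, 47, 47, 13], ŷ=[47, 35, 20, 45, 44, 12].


ȳ = 35
SS_res = Σ(y-ŷ)² = 19
SS_tot = Σ(y-ȳ)² = 1224
R² = 1 - SS_res/SS_tot = 1 - 0.0155 = 0.9845

0.9845


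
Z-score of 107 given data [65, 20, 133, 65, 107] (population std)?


μ = 78, σ = 38.905
z = (107 - 78)/38.905 = 0.7454

0.7454


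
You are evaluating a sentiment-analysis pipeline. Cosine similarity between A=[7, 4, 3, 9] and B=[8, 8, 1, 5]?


A·B = 7·8 + 4·8 + 3·1 + 9·5 = 136
‖A‖ = √155 = 12.4499, ‖B‖ = √154 = 12.4097
cos = 136/(√155·√154) = 136/√23870 = 0.8803

0.8803


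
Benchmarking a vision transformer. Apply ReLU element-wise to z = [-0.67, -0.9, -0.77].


ReLU(-0.67) = max(0, -0.67) = 0.0
ReLU(-0.9) = max(0, -0.9) = 0.0
ReLU(-0.77) = max(0, -0.77) = 0.0
result = [0.0, 0.0, 0.0]

[0.0, 0.0, 0.0]


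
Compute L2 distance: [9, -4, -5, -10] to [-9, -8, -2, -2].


d = √((9+ 9)² + (-4+ 8)² + (-5+ 2)² + (-10+ 2)²)
  = √(324 + 16 + 9 + 64)
  = √413 = 20.3224

20.3224


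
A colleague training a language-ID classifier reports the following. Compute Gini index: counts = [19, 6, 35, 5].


Probabilities: [19/65, 6/65, 35/65, 5/65] ≈ [0.2923, 0.0923, 0.5385, 0.0769]
Σpᵢ² = (361 + 36 + 1225 + 25)/65² = 1647/4225
Gini = 1 - Σpᵢ² = 1 - 1647/4225 = 0.6102

0.6102


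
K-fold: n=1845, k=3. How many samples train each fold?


Fold size = 1845/3 = 615
Training per fold = 1845 - 615 = 1230

1230


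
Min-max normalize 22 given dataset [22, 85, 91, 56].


min=22, max=91
(22-22)/(91-22) = 0/69 = 0.0

0.0


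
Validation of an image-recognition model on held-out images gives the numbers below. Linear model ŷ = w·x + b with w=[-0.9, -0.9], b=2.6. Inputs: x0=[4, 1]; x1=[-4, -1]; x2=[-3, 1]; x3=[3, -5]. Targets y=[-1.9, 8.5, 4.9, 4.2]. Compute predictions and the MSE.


ŷ0 = (-0.9)·(4) + (-0.9)·(1) + 2.6 = -1.9
ŷ1 = (-0.9)·(-4) + (-0.9)·(-1) + 2.6 = 7.1
ŷ2 = (-0.9)·(-3) + (-0.9)·(1) + 2.6 = 4.4
ŷ3 = (-0.9)·(3) + (-0.9)·(-5) + 2.6 = 4.4
errors² = [0.0, 1.96, 0.25, 0.04]
MSE = 2.2500/4 = 0.5625

0.5625


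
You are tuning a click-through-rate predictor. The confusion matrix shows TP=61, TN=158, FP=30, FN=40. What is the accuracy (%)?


Accuracy = (TP+TN)/(TP+TN+FP+FN)
= (61+158)/(289)
= 219/289 = 75.78%

75.78%


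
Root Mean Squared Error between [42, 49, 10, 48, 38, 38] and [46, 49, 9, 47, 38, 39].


MSE = 19/6 = 3.1667
RMSE = √(19/6) = 1.7795

1.7795


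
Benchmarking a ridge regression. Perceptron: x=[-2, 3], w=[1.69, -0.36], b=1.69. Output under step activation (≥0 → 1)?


z = (-2)·(1.69) + (3)·(-0.36) + 1.69
  = -2.77
step(z) = 0 (z<0)

0


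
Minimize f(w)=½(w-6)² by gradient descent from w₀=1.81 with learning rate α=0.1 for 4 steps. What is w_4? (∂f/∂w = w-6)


step 1: grad = 1.81-6 = -4.19; w = 1.81 - 0.1·(-4.19) = 2.229
step 2: grad = 2.229-6 = -3.771; w = 2.229 - 0.1·(-3.771) = 2.6061
step 3: grad = 2.6061-6 = -3.3939; w = 2.6061 - 0.1·(-3.3939) = 2.94549
step 4: grad = 2.94549-6 = -3.05451; w = 2.94549 - 0.1·(-3.05451) = 3.250941

3.250941


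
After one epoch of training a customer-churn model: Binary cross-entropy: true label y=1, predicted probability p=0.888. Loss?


BCE = -[y·ln(p) + (1-y)·ln(1-p)]
= -1·ln(0.888) - 0
= -ln(0.888) = 0.1188

0.1188


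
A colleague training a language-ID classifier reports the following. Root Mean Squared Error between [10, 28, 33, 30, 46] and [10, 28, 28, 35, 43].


MSE = 59/5 = 11.8
RMSE = √(59/5) = 3.4351

3.4351


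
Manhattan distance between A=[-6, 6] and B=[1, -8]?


d = |-6-1| + |6+ 8|
  = 7 + 14
  = 21

21


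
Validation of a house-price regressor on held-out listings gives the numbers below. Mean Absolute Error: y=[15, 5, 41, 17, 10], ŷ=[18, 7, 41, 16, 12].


Absolute errors: |15-18|=3, |5-7|=2, |41-41|=0, |17-16|=1, |10-12|=2
Sum = 8
MAE = 8/5 = 8/5

8/5


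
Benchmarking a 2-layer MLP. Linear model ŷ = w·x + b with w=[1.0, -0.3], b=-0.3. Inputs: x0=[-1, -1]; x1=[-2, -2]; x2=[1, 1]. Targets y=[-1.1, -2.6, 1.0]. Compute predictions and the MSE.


ŷ0 = (1.0)·(-1) + (-0.3)·(-1) - 0.3 = -1.0
ŷ1 = (1.0)·(-2) + (-0.3)·(-2) - 0.3 = -1.7
ŷ2 = (1.0)·(1) + (-0.3)·(1) - 0.3 = 0.4
errors² = [0.01, 0.81, 0.36]
MSE = 1.1800/3 = 0.3933

0.3933


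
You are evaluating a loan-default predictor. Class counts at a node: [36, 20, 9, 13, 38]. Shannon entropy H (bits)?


Probabilities: [36/116, 20/116, 9/116, 13/116, 38/116] ≈ [0.3103, 0.1724, 0.0776, 0.1121, 0.3276]
H = -((36/116)·log₂(36/116) + (20/116)·log₂(20/116) + (9/116)·log₂(9/116) + (13/116)·log₂(13/116) + (38/116)·log₂(38/116))
  = 2.1286 bits

2.1286 bits


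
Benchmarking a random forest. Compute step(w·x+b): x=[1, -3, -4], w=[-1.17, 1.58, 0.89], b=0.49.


z = (1)·(-1.17) + (-3)·(1.58) + (-4)·(0.89) + 0.49
  = -8.98
step(z) = 0 (z<0)

0


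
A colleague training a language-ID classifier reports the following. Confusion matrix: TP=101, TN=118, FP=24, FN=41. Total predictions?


Total = TP + TN + FP + FN
= 101 + 118 + 24 + 41
= 284
(Predicted positive: 125, predicted negative: 159)

284


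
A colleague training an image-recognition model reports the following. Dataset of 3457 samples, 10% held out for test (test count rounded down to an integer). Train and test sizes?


Test = ⌊3457·10/100⌋ = 345
Train = 3457 - 345 = 3112

Train: 3112, Test: 345


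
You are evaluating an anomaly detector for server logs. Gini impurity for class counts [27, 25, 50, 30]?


Probabilities: [27/132, 25/132, 50/132, 30/132] ≈ [0.2045, 0.1894, 0.3788, 0.2273]
Σpᵢ² = (729 + 625 + 2500 + 900)/132² = 4754/17424
Gini = 1 - Σpᵢ² = 1 - 4754/17424 = 0.7272

0.7272


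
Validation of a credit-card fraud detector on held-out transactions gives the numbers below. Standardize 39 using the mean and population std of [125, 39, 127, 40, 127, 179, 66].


μ = 100.4286, σ = 48.9894
z = (39 - 100.4286)/48.9894 = -1.2539

-1.2539


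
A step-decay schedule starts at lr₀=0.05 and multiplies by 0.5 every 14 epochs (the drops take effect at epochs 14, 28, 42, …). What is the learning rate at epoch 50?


n_drops = ⌊50/14⌋ = 3
lr = 0.05·0.5^3 = 0.05·0.125 = 0.00625

0.00625


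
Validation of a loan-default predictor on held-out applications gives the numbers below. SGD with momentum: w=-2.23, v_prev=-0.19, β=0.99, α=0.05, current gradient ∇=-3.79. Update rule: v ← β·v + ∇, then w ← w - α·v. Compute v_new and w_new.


v_new = 0.99·-0.19 - 3.79 = -0.1881 - 3.79 = -3.9781
w_new = -2.23 - 0.05·-3.9781 = -2.23 + 0.198905 = -2.031095

v_new=-3.9781, w_new=-2.031095


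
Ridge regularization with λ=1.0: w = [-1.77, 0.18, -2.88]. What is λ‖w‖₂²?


‖w‖₂² = (-1.77)² + (0.18)² + (-2.88)²
     = 3.1329 + 0.0324 + 8.2944
     = 11.4597
λ·‖w‖₂² = 1.0·11.4597 = 11.4597

11.4597


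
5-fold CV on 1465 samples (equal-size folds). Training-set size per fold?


Fold size = 1465/5 = 293
Training per fold = 1465 - 293 = 1172

1172


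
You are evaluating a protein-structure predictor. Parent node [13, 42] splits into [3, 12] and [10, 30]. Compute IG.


Parent = [13, 42], H_parent = 0.7889
H_left = 0.7219 (n=15), H_right = 0.8113 (n=40)
H_children = (15/55)·0.7219 + (40/55)·0.8113 = 0.7869
IG = 0.7889 - 0.7869 = 0.002

0.002


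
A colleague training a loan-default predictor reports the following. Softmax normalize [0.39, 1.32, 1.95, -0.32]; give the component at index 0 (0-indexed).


Exponentials: e^0.39=1.477, e^1.32=3.7434, e^1.95=7.0287, e^-0.32=0.7261
Sum = 12.9752
Softmax = [0.1138, 0.2885, 0.5417, 0.056]
p[0] = 1.477/12.9752 = 0.1138

0.1138


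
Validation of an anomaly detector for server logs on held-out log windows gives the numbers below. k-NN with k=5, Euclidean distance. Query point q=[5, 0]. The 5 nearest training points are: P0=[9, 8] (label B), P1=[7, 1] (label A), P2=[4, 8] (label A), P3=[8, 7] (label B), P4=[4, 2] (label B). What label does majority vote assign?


d(q,P0) = 8.9443  (label B)
d(q,P1) = 2.2361  (label A)
d(q,P2) = 8.0623  (label A)
d(q,P3) = 7.6158  (label B)
d(q,P4) = 2.2361  (label B)
Votes: A=2, B=3
Majority → B

B


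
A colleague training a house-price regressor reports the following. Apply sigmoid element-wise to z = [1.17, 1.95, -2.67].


σ(1.17) = 1/(1+e^-1.17) = 0.7631
σ(1.95) = 1/(1+e^-1.95) = 0.8754
σ(-2.67) = 1/(1+e^2.67) = 0.0648
result = [0.7631, 0.8754, 0.0648]

[0.7631, 0.8754, 0.0648]


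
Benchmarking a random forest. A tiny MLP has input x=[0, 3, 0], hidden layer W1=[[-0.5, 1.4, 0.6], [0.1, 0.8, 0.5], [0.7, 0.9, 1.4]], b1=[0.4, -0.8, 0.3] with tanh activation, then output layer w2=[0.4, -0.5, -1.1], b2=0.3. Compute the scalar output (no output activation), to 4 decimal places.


z1[0] = (-0.5)·(0) + (1.4)·(3) + (0.6)·(0) + 0.4 = 4.6
z1[1] = (0.1)·(0) + (0.8)·(3) + (0.5)·(0) - 0.8 = 1.6
z1[2] = (0.7)·(0) + (0.9)·(3) + (1.4)·(0) + 0.3 = 3.0
h = tanh(z1) = [0.9998, 0.9217, 0.9951]
output = (0.4)·(0.9998) + (-0.5)·(0.9217) + (-1.1)·(0.9951) + 0.3 = -0.8555

-0.8555


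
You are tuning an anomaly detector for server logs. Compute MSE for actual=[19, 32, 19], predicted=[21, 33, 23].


Squared errors: (19-21)²=4, (32-33)²=1, (19-23)²=16
Sum = 21
MSE = 21/3 = 7

7


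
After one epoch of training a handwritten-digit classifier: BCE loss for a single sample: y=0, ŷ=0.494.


BCE = -[y·ln(p) + (1-y)·ln(1-p)]
= -0 - 1·ln(1-0.494)
= -ln(0.506) = 0.6812

0.6812


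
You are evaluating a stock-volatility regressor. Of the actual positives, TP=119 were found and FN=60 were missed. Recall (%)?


Recall = TP/(TP+FN)
= 119/(119+60)
= 119/179 = 66.48%

66.48%


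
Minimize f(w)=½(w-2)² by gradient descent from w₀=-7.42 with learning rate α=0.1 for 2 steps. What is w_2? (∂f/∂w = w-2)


step 1: grad = -7.42-2 = -9.42; w = -7.42 - 0.1·(-9.42) = -6.478
step 2: grad = -6.478-2 = -8.478; w = -6.478 - 0.1·(-8.478) = -5.6302

-5.6302


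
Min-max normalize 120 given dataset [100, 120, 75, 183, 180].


min=75, max=183
(120-75)/(183-75) = 45/108 = 0.4167

0.4167


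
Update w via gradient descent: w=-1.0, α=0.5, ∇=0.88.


w_new = w - α·∇
= -1.0 - 0.5·0.88
= -1.0 - 0.44
= -1.44

-1.44


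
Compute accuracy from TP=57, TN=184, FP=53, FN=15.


Accuracy = (TP+TN)/(TP+TN+FP+FN)
= (57+184)/(309)
= 241/309 = 77.99%

77.99%


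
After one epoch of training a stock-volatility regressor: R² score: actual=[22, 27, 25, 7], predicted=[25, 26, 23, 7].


ȳ = 20.25
SS_res = Σ(y-ŷ)² = 14
SS_tot = Σ(y-ȳ)² = 246.75
R² = 1 - SS_res/SS_tot = 1 - 0.0567 = 0.9433

0.9433


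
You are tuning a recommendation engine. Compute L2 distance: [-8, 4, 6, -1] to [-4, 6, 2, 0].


d = √((-8+ 4)² + (4-6)² + (6-2)² + (-1-0)²)
  = √(16 + 4 + 16 + 1)
  = √37 = 6.0828

6.0828


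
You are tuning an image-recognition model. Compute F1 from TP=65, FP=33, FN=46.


Precision = 65/98 = 0.6633
Recall = 65/111 = 0.5856
F1 = 2·P·R/(P+R) = 2·TP/(2·TP+FP+FN) = 130/(130+33+46) = 130/209 = 0.622

0.622


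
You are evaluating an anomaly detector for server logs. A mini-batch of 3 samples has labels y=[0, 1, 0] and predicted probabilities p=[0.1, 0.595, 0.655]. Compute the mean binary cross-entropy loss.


L[0] = -ln(1-0.1) = -ln(0.9) = 0.1054
L[1] = -ln(0.595) = 0.5192
L[2] = -ln(1-0.655) = -ln(0.345) = 1.0642
mean = (0.1054 + 0.5192 + 1.0642)/3 = 0.5629

0.5629


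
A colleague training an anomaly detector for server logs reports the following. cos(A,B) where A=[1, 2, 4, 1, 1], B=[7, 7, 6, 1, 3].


A·B = 1·7 + 2·7 + 4·6 + 1·1 + 1·3 = 49
‖A‖ = √23 = 4.7958, ‖B‖ = √144 = 12
cos = 49/(√23·√144) = 49/√3312 = 0.8514

0.8514


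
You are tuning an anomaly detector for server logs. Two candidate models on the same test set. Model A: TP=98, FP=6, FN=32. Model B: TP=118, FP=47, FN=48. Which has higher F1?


Model A: P=98/104=0.9423, R=98/130=0.7538, F1=2PR/(P+R)=2TP/(2TP+FP+FN)=196/234=0.8376
Model B: P=118/165=0.7152, R=118/166=0.7108, F1=2PR/(P+R)=2TP/(2TP+FP+FN)=236/331=0.713
0.8376 > 0.713 → Model A

Model A


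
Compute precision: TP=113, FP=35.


Precision = TP/(TP+FP)
= 113/(113+35)
= 113/148 = 76.35%

76.35%


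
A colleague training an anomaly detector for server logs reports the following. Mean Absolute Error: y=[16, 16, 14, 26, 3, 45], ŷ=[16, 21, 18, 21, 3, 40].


Absolute errors: |16-16|=0, |16-21|=5, |14-18|=4, |26-21|=5, |3-3|=0, |45-40|=5
Sum = 19
MAE = 19/6 = 19/6

19/6


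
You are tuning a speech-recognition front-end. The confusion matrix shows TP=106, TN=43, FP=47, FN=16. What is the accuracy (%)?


Accuracy = (TP+TN)/(TP+TN+FP+FN)
= (106+43)/(212)
= 149/212 = 70.28%

70.28%


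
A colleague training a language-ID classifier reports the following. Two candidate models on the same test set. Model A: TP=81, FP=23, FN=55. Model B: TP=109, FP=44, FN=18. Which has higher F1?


Model A: P=81/104=0.7788, R=81/136=0.5956, F1=2PR/(P+R)=2TP/(2TP+FP+FN)=162/240=0.675
Model B: P=109/153=0.7124, R=109/127=0.8583, F1=2PR/(P+R)=2TP/(2TP+FP+FN)=218/280=0.7786
0.675 < 0.7786 → Model B

Model B


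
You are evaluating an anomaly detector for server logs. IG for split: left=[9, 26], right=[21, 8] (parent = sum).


Parent = [30, 34], H_parent = 0.9972
H_left = 0.8224 (n=35), H_right = 0.8498 (n=29)
H_children = (35/64)·0.8224 + (29/64)·0.8498 = 0.8348
IG = 0.9972 - 0.8348 = 0.1624

0.1624


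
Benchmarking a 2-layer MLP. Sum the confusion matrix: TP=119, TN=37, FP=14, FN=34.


Total = TP + TN + FP + FN
= 119 + 37 + 14 + 34
= 204
(Predicted positive: 133, predicted negative: 71)

204


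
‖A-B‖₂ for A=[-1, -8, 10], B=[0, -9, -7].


d = √((-1-0)² + (-8+ 9)² + (10+ 7)²)
  = √(1 + 1 + 289)
  = √291 = 17.0587

17.0587


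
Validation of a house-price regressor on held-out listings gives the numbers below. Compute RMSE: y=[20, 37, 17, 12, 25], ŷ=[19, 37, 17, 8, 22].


MSE = 26/5 = 5.2
RMSE = √(26/5) = 2.2804

2.2804


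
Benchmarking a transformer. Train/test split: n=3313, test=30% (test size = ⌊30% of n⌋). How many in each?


Test = ⌊3313·30/100⌋ = 993
Train = 3313 - 993 = 2320

Train: 2320, Test: 993


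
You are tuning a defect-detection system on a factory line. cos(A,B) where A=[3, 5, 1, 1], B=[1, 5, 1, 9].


A·B = 3·1 + 5·5 + 1·1 + 1·9 = 38
‖A‖ = √36 = 6, ‖B‖ = √108 = 10.3923
cos = 38/(√36·√108) = 38/√3888 = 0.6094

0.6094


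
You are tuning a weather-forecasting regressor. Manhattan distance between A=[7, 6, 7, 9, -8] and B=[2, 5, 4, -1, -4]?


d = |7-2| + |6-5| + |7-4| + |9+ 1| + |-8+ 4|
  = 5 + 1 + 3 + 10 + 4
  = 23

23


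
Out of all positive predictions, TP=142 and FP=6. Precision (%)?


Precision = TP/(TP+FP)
= 142/(142+6)
= 142/148 = 95.95%

95.95%


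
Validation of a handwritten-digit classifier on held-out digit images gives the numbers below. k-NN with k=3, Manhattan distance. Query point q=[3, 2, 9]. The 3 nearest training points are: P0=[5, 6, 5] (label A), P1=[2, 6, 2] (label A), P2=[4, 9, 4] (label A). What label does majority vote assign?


d(q,P0) = 10  (label A)
d(q,P1) = 12  (label A)
d(q,P2) = 13  (label A)
Votes: A=3, B=0
Majority → A

A


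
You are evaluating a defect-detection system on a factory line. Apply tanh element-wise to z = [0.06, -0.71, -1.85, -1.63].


tanh(0.06) = 0.0599
tanh(-0.71) = -0.6107
tanh(-1.85) = -0.9517
tanh(-1.63) = -0.9261
result = [0.0599, -0.6107, -0.9517, -0.9261]

[0.0599, -0.6107, -0.9517, -0.9261]


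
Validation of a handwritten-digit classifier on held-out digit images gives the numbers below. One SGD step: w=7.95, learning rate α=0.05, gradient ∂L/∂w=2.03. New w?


w_new = w - α·∇
= 7.95 - 0.05·2.03
= 7.95 - 0.1015
= 7.8485

7.8485


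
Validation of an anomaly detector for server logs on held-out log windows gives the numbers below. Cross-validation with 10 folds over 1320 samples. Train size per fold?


Fold size = 1320/10 = 132
Training per fold = 1320 - 132 = 1188

1188


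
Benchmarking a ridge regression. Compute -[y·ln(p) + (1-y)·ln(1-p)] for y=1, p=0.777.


BCE = -[y·ln(p) + (1-y)·ln(1-p)]
= -1·ln(0.777) - 0
= -ln(0.777) = 0.2523

0.2523


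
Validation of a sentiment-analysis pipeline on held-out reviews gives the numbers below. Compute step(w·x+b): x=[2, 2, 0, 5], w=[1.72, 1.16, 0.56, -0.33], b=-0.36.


z = (2)·(1.72) + (2)·(1.16) + (0)·(0.56) + (5)·(-0.33) - 0.36
  = 3.75
step(z) = 1 (z≥0)

1


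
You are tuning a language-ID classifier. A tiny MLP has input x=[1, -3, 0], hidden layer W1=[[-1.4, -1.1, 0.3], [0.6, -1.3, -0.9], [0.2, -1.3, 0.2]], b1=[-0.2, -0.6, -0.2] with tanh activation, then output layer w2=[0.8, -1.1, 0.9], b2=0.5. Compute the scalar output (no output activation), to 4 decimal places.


z1[0] = (-1.4)·(1) + (-1.1)·(-3) + (0.3)·(0) - 0.2 = 1.7
z1[1] = (0.6)·(1) + (-1.3)·(-3) + (-0.9)·(0) - 0.6 = 3.9
z1[2] = (0.2)·(1) + (-1.3)·(-3) + (0.2)·(0) - 0.2 = 3.9
h = tanh(z1) = [0.9354, 0.9992, 0.9992]
output = (0.8)·(0.9354) + (-1.1)·(0.9992) + (0.9)·(0.9992) + 0.5 = 1.0485

1.0485


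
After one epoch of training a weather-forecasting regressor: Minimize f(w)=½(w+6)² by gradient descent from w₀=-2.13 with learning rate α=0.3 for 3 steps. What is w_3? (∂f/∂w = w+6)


step 1: grad = -2.13+6 = 3.87; w = -2.13 - 0.3·(3.87) = -3.291
step 2: grad = -3.291+6 = 2.709; w = -3.291 - 0.3·(2.709) = -4.1037
step 3: grad = -4.1037+6 = 1.8963; w = -4.1037 - 0.3·(1.8963) = -4.67259

-4.67259


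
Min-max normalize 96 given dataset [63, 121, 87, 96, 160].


min=63, max=160
(96-63)/(160-63) = 33/97 = 0.3402

0.3402


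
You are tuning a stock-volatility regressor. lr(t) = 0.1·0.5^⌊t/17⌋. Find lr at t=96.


n_drops = ⌊96/17⌋ = 5
lr = 0.1·0.5^5 = 0.1·0.03125 = 0.003125

0.003125


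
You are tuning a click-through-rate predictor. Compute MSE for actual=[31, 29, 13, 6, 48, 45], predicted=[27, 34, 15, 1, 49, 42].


Squared errors: (31-27)²=16, (29-34)²=25, (13-15)²=4, (6-1)²=25, (48-49)²=1, (45-42)²=9
Sum = 80
MSE = 80/6 = 40/3

40/3


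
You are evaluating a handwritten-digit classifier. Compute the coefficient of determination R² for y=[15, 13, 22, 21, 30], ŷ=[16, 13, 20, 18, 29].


ȳ = 20.2
SS_res = Σ(y-ŷ)² = 15
SS_tot = Σ(y-ȳ)² = 178.8
R² = 1 - SS_res/SS_tot = 1 - 0.0839 = 0.9161

0.9161


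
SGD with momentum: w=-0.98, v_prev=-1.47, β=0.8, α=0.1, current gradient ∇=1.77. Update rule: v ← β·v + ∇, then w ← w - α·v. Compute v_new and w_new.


v_new = 0.8·-1.47 + 1.77 = -1.176 + 1.77 = 0.594
w_new = -0.98 - 0.1·0.594 = -0.98 - 0.0594 = -1.0394

v_new=0.594, w_new=-1.0394


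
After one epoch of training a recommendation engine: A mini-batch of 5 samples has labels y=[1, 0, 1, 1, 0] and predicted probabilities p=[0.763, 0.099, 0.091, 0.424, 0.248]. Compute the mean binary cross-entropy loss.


L[0] = -ln(0.763) = 0.2705
L[1] = -ln(1-0.099) = -ln(0.901) = 0.1043
L[2] = -ln(0.091) = 2.3969
L[3] = -ln(0.424) = 0.858
L[4] = -ln(1-0.248) = -ln(0.752) = 0.285
mean = (0.2705 + 0.1043 + 2.3969 + 0.858 + 0.285)/5 = 0.7829

0.7829


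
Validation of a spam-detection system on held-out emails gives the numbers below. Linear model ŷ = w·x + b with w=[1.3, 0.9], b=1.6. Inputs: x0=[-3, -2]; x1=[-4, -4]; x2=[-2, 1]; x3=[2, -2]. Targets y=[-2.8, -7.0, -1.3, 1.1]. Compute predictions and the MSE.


ŷ0 = (1.3)·(-3) + (0.9)·(-2) + 1.6 = -4.1
ŷ1 = (1.3)·(-4) + (0.9)·(-4) + 1.6 = -7.2
ŷ2 = (1.3)·(-2) + (0.9)·(1) + 1.6 = -0.1
ŷ3 = (1.3)·(2) + (0.9)·(-2) + 1.6 = 2.4
errors² = [1.69, 0.04, 1.44, 1.69]
MSE = 4.8600/4 = 1.215

1.215


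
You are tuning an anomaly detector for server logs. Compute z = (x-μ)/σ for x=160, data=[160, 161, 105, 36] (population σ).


μ = 115.5, σ = 51.1884
z = (160 - 115.5)/51.1884 = 0.8693

0.8693


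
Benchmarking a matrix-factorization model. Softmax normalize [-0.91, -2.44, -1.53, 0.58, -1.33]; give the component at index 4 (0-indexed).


Exponentials: e^-0.91=0.4025, e^-2.44=0.0872, e^-1.53=0.2165, e^0.58=1.786, e^-1.33=0.2645
Sum = 2.7567
Softmax = [0.146, 0.0316, 0.0785, 0.6479, 0.0959]
p[4] = 0.2645/2.7567 = 0.0959

0.0959


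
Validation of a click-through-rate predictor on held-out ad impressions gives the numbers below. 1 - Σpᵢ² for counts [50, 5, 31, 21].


Probabilities: [50/107, 5/107, 31/107, 21/107] ≈ [0.4673, 0.0467, 0.2897, 0.1963]
Σpᵢ² = (2500 + 25 + 961 + 441)/107² = 3927/11449
Gini = 1 - Σpᵢ² = 1 - 3927/11449 = 0.657

0.657


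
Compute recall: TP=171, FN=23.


Recall = TP/(TP+FN)
= 171/(171+23)
= 171/194 = 88.14%

88.14%


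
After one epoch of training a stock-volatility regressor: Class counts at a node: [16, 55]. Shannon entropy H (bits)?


Probabilities: [16/71, 55/71] ≈ [0.2254, 0.7746]
H = -((16/71)·log₂(16/71) + (55/71)·log₂(55/71))
  = 0.7698 bits

0.7698 bits


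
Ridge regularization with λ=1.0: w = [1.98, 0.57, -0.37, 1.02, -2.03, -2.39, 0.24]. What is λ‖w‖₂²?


‖w‖₂² = (1.98)² + (0.57)² + (-0.37)² + (1.02)² + (-2.03)² + (-2.39)² + (0.24)²
     = 3.9204 + 0.3249 + 0.1369 + 1.0404 + 4.1209 + 5.7121 + 0.0576
     = 15.3132
λ·‖w‖₂² = 1.0·15.3132 = 15.3132

15.3132


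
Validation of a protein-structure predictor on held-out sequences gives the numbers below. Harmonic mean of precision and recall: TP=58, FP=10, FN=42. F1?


Precision = 58/68 = 0.8529
Recall = 58/100 = 0.58
F1 = 2·P·R/(P+R) = 2·TP/(2·TP+FP+FN) = 116/(116+10+42) = 116/168 = 0.6905

0.6905


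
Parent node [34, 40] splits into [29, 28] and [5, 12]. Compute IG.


Parent = [34, 40], H_parent = 0.9953
H_left = 0.9998 (n=57), H_right = 0.874 (n=17)
H_children = (57/74)·0.9998 + (17/74)·0.874 = 0.9709
IG = 0.9953 - 0.9709 = 0.0244

0.0244


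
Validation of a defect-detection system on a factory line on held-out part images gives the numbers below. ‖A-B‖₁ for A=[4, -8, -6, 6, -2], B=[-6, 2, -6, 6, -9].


d = |4+ 6| + |-8-2| + |-6+ 6| + |6-6| + |-2+ 9|
  = 10 + 10 + 0 + 0 + 7
  = 27

27


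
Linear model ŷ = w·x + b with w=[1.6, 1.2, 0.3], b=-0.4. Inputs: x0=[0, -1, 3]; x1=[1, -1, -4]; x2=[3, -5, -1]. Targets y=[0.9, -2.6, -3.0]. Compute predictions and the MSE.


ŷ0 = (1.6)·(0) + (1.2)·(-1) + (0.3)·(3) - 0.4 = -0.7
ŷ1 = (1.6)·(1) + (1.2)·(-1) + (0.3)·(-4) - 0.4 = -1.2
ŷ2 = (1.6)·(3) + (1.2)·(-5) + (0.3)·(-1) - 0.4 = -1.9
errors² = [2.56, 1.96, 1.21]
MSE = 5.7300/3 = 1.91

1.91


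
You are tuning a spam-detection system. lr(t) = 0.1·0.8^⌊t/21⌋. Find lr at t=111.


n_drops = ⌊111/21⌋ = 5
lr = 0.1·0.8^5 = 0.1·0.32768 = 0.032768

0.032768


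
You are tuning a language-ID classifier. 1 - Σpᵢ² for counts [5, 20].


Probabilities: [5/25, 20/25] ≈ [0.2, 0.8]
Σpᵢ² = (25 + 400)/25² = 425/625
Gini = 1 - Σpᵢ² = 1 - 425/625 = 0.32

0.32


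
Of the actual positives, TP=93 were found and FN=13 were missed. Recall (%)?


Recall = TP/(TP+FN)
= 93/(93+13)
= 93/106 = 87.74%

87.74%


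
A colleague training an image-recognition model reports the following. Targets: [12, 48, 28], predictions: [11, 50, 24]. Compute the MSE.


Squared errors: (12-11)²=1, (48-50)²=4, (28-24)²=16
Sum = 21
MSE = 21/3 = 7

7


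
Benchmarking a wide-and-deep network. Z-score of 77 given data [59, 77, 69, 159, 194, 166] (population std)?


μ = 120.6667, σ = 53.6677
z = (77 - 120.6667)/53.6677 = -0.8136

-0.8136


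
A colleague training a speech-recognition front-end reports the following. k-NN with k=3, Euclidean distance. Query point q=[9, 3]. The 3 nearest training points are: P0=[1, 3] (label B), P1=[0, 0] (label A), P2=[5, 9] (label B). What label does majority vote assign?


d(q,P0) = 8.0  (label B)
d(q,P1) = 9.4868  (label A)
d(q,P2) = 7.2111  (label B)
Votes: A=1, B=2
Majority → B

B


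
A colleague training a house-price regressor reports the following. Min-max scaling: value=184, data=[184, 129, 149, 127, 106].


min=106, max=184
(184-106)/(184-106) = 78/78 = 1.0

1.0


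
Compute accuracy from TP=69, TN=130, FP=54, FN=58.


Accuracy = (TP+TN)/(TP+TN+FP+FN)
= (69+130)/(311)
= 199/311 = 63.99%

63.99%


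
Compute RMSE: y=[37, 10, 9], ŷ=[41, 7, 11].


MSE = 29/3 = 9.6667
RMSE = √(29/3) = 3.1091

3.1091


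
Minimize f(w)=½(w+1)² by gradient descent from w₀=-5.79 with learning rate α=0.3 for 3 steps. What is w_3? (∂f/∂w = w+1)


step 1: grad = -5.79+1 = -4.79; w = -5.79 - 0.3·(-4.79) = -4.353
step 2: grad = -4.353+1 = -3.353; w = -4.353 - 0.3·(-3.353) = -3.3471
step 3: grad = -3.3471+1 = -2.3471; w = -3.3471 - 0.3·(-2.3471) = -2.64297

-2.64297


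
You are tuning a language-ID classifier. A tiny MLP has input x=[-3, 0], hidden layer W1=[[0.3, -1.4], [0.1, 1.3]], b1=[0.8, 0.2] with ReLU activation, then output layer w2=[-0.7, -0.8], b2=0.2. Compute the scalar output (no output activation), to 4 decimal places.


z1[0] = (0.3)·(-3) + (-1.4)·(0) + 0.8 = -0.1
z1[1] = (0.1)·(-3) + (1.3)·(0) + 0.2 = -0.1
h = ReLU(z1) = [0.0, 0.0]
output = (-0.7)·(0.0) + (-0.8)·(0.0) + 0.2 = 0.2

0.2


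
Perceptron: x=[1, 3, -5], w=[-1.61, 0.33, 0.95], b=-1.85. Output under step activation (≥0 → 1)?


z = (1)·(-1.61) + (3)·(0.33) + (-5)·(0.95) - 1.85
  = -7.22
step(z) = 0 (z<0)

0


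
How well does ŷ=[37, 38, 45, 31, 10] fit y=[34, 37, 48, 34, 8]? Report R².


ȳ = 32.2
SS_res = Σ(y-ŷ)² = 32
SS_tot = Σ(y-ȳ)² = 864.8
R² = 1 - SS_res/SS_tot = 1 - 0.037 = 0.963

0.963


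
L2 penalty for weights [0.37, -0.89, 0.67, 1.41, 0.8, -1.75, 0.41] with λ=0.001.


‖w‖₂² = (0.37)² + (-0.89)² + (0.67)² + (1.41)² + (0.8)² + (-1.75)² + (0.41)²
     = 0.1369 + 0.7921 + 0.4489 + 1.9881 + 0.64 + 3.0625 + 0.1681
     = 7.2366
λ·‖w‖₂² = 0.001·7.2366 = 0.007237

0.007237


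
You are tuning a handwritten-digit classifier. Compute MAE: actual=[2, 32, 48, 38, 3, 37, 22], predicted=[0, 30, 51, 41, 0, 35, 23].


Absolute errors: |2-0|=2, |32-30|=2, |48-51|=3, |38-41|=3, |3-0|=3, |37-35|=2, |22-23|=1
Sum = 16
MAE = 16/7 = 16/7

16/7


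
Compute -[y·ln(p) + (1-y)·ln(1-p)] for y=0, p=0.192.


BCE = -[y·ln(p) + (1-y)·ln(1-p)]
= -0 - 1·ln(1-0.192)
= -ln(0.808) = 0.2132

0.2132


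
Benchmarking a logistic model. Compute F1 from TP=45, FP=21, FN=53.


Precision = 45/66 = 0.6818
Recall = 45/98 = 0.4592
F1 = 2·P·R/(P+R) = 2·TP/(2·TP+FP+FN) = 90/(90+21+53) = 90/164 = 0.5488

0.5488


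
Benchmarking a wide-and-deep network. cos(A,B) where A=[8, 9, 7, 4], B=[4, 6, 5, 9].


A·B = 8·4 + 9·6 + 7·5 + 4·9 = 157
‖A‖ = √210 = 14.4914, ‖B‖ = √158 = 12.5698
cos = 157/(√210·√158) = 157/√33180 = 0.8619

0.8619


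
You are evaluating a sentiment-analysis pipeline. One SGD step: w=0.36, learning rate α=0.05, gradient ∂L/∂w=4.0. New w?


w_new = w - α·∇
= 0.36 - 0.05·4.0
= 0.36 - 0.2
= 0.16

0.16


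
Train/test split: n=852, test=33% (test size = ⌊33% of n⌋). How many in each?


Test = ⌊852·33/100⌋ = 281
Train = 852 - 281 = 571

Train: 571, Test: 281


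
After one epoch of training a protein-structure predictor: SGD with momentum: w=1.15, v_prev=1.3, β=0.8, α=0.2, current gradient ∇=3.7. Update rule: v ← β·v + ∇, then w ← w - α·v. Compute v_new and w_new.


v_new = 0.8·1.3 + 3.7 = 1.04 + 3.7 = 4.74
w_new = 1.15 - 0.2·4.74 = 1.15 - 0.948 = 0.202

v_new=4.74, w_new=0.202


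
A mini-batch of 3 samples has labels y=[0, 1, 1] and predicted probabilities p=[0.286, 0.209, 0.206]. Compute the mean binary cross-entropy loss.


L[0] = -ln(1-0.286) = -ln(0.714) = 0.3369
L[1] = -ln(0.209) = 1.5654
L[2] = -ln(0.206) = 1.5799
mean = (0.3369 + 1.5654 + 1.5799)/3 = 1.1607

1.1607
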